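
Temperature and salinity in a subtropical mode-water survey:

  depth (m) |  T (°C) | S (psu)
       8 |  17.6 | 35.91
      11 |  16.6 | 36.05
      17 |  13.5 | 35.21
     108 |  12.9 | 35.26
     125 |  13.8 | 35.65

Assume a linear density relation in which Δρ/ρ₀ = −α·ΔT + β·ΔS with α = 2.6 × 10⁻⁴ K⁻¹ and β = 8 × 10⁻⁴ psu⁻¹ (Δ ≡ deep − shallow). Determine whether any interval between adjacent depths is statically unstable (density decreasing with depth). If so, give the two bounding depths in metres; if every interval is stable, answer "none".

none

Evaluate Δρ/ρ₀ = −αΔT + βΔS across each adjacent pair:
  8–11 m: −αΔT+βΔS = −(2.6 × 10⁻⁴)(-1.0)+(8 × 10⁻⁴)(+0.14) = 3.7 × 10⁻⁴ → stable
  11–17 m: −αΔT+βΔS = −(2.6 × 10⁻⁴)(-3.1)+(8 × 10⁻⁴)(-0.84) = 1.3 × 10⁻⁴ → stable
  17–108 m: −αΔT+βΔS = −(2.6 × 10⁻⁴)(-0.6)+(8 × 10⁻⁴)(+0.05) = 2.0 × 10⁻⁴ → stable
  108–125 m: −αΔT+βΔS = −(2.6 × 10⁻⁴)(+0.9)+(8 × 10⁻⁴)(+0.39) = 7.8 × 10⁻⁵ → stable
Every interval has Δρ > 0: the column is stably stratified throughout.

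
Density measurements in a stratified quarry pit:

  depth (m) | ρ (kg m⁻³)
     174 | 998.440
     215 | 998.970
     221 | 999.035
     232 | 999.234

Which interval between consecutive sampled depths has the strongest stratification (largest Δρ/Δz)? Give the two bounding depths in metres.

Compute the density gradient over each adjacent pair:
  174–215 m: Δρ/Δz = 0.530/41 = 0.013 kg m⁻⁴
  215–221 m: Δρ/Δz = 0.065/6 = 0.011 kg m⁻⁴
  221–232 m: Δρ/Δz = 0.199/11 = 0.018 kg m⁻⁴
The largest gradient is in the 221–232 m interval — the pycnocline.

221–232 m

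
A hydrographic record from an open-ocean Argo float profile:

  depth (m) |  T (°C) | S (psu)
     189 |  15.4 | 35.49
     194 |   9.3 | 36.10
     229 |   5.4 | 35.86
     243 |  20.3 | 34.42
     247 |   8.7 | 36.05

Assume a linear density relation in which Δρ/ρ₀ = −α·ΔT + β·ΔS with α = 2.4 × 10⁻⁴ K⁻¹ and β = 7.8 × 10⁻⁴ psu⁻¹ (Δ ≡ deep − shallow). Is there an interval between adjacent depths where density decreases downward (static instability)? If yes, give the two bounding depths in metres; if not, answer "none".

229–243 m

Evaluate Δρ/ρ₀ = −αΔT + βΔS across each adjacent pair:
  189–194 m: −αΔT+βΔS = −(2.4 × 10⁻⁴)(-6.1)+(7.8 × 10⁻⁴)(+0.61) = 1.9 × 10⁻³ → stable
  194–229 m: −αΔT+βΔS = −(2.4 × 10⁻⁴)(-3.9)+(7.8 × 10⁻⁴)(-0.24) = 7.5 × 10⁻⁴ → stable
  229–243 m: −αΔT+βΔS = −(2.4 × 10⁻⁴)(+14.9)+(7.8 × 10⁻⁴)(-1.44) = -4.7 × 10⁻³ → UNSTABLE
  243–247 m: −αΔT+βΔS = −(2.4 × 10⁻⁴)(-11.6)+(7.8 × 10⁻⁴)(+1.63) = 4.1 × 10⁻³ → stable
The 229–243 m interval has Δρ < 0: lighter water underlies denser water.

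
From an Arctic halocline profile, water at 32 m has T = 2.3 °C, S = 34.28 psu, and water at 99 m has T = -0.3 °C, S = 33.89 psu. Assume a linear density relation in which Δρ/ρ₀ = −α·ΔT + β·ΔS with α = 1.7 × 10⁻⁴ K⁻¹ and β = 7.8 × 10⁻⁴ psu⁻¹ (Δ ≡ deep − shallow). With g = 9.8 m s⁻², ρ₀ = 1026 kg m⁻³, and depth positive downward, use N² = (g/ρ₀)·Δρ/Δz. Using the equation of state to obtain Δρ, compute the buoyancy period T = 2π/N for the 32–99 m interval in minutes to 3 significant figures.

ΔT = -2.6 K, ΔS = -0.39 psu (deep − shallow).
Δρ/ρ₀ = −αΔT + βΔS = 4.42 × 10⁻⁴ − 3.042 × 10⁻⁴ = 1.378 × 10⁻⁴, so Δρ ≈ 0.1414 kg m⁻³.
N² = (g/ρ₀)·Δρ/Δz = g·(Δρ/ρ₀)/Δz = 9.8 × 1.378 × 10⁻⁴ / 67 = 2.0156 × 10⁻⁵ s⁻².
N = √(2.0156 × 10⁻⁵) = 4.4895 × 10⁻³ rad s⁻¹ → T = 2π/N = 1.3995 × 10³ s = 23.325 min ≈ 23.3 min.

23.3 min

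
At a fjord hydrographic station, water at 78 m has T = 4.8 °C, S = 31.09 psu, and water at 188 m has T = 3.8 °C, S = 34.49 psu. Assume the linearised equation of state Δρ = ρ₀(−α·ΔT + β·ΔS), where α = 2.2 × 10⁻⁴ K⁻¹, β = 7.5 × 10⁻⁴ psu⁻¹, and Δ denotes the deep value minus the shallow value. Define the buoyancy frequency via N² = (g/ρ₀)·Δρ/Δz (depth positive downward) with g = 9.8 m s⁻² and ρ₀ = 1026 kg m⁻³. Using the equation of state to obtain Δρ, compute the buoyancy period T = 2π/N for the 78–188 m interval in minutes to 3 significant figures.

6.67 min

ΔT = -1.0 K, ΔS = +3.40 psu (deep − shallow).
Δρ/ρ₀ = −αΔT + βΔS = 2.20 × 10⁻⁴ + 2.55 × 10⁻³ = 2.77 × 10⁻³, so Δρ ≈ 2.842 kg m⁻³.
N² = (g/ρ₀)·Δρ/Δz = g·(Δρ/ρ₀)/Δz = 9.8 × 2.77 × 10⁻³ / 110 = 2.4678 × 10⁻⁴ s⁻².
N = √(2.4678 × 10⁻⁴) = 0.015709 rad s⁻¹ → T = 2π/N = 399.97 s = 6.6662 min ≈ 6.67 min.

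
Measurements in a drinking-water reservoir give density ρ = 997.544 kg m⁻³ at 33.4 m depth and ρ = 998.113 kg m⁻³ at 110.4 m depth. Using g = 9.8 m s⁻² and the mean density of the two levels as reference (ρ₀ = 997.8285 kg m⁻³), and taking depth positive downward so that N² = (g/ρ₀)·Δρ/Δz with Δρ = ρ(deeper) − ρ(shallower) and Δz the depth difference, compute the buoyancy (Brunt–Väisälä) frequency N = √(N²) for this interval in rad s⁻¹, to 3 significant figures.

8.52 × 10⁻³ rad s⁻¹

Δρ = 998.113 − 997.544 = 0.569 kg m⁻³ over Δz = 110.4 − 33.4 = 77 m.
N² = (9.8/997.8285) × (0.569/77) = 7.2576 × 10⁻⁵ s⁻².
N = √(7.2576 × 10⁻⁵) = 8.5192 × 10⁻³ rad s⁻¹ ≈ 8.52 × 10⁻³ rad s⁻¹.
Since Δρ > 0 the layer is stably stratified.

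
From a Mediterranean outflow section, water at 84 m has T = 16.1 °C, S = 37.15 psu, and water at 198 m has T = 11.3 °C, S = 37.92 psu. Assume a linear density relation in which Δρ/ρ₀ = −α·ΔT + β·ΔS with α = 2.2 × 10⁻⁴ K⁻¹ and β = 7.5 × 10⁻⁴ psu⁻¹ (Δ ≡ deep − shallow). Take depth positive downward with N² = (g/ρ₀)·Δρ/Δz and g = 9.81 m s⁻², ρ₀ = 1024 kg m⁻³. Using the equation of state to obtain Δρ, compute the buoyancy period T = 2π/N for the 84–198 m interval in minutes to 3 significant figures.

8.83 min

ΔT = -4.8 K, ΔS = +0.77 psu (deep − shallow).
Δρ/ρ₀ = −αΔT + βΔS = 1.056 × 10⁻³ + 5.775 × 10⁻⁴ = 1.6335 × 10⁻³, so Δρ ≈ 1.673 kg m⁻³.
N² = (g/ρ₀)·Δρ/Δz = g·(Δρ/ρ₀)/Δz = 9.81 × 1.6335 × 10⁻³ / 114 = 1.4057 × 10⁻⁴ s⁻².
N = √(1.4057 × 10⁻⁴) = 0.011856 rad s⁻¹ → T = 2π/N = 529.96 s = 8.8327 min ≈ 8.83 min.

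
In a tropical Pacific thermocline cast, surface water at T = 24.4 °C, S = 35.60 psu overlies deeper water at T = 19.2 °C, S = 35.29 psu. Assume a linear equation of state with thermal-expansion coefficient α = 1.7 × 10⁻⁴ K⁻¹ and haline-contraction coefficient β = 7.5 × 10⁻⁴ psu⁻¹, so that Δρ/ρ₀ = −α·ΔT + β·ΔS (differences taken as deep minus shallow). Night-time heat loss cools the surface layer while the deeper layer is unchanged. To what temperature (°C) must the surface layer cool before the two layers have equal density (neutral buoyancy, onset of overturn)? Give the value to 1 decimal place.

Neutral buoyancy requires Δρ = 0, i.e. −α(T_deep − T_surf′) + β(S_deep − S_surf) = 0.
T_surf′ = T_deep − (β/α)·ΔS = 19.2 − (7.5 × 10⁻⁴/1.7 × 10⁻⁴)·(-0.31) = 20.568 °C.
Cooling required: 24.4 − (20.568) = 3.832 °C.

20.6 °C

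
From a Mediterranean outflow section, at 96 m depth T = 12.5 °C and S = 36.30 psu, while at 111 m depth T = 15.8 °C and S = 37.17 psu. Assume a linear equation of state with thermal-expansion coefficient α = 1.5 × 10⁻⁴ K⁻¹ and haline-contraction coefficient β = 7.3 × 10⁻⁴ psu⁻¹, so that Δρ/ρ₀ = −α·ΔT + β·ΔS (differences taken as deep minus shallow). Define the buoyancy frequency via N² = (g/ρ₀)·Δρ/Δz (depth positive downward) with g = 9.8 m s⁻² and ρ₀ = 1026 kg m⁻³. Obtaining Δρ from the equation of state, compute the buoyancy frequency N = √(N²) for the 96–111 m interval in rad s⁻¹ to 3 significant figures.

ΔT = +3.3 K, ΔS = +0.87 psu (deep − shallow).
Δρ/ρ₀ = −αΔT + βΔS = -4.95 × 10⁻⁴ + 6.351 × 10⁻⁴ = 1.401 × 10⁻⁴, so Δρ ≈ 0.1437 kg m⁻³.
N² = (g/ρ₀)·Δρ/Δz = g·(Δρ/ρ₀)/Δz = 9.8 × 1.401 × 10⁻⁴ / 15 = 9.1532 × 10⁻⁵ s⁻².
N = √(9.1532 × 10⁻⁵) = 9.5672 × 10⁻³ rad s⁻¹ ≈ 9.57 × 10⁻³ rad s⁻¹.

9.57 × 10⁻³ rad s⁻¹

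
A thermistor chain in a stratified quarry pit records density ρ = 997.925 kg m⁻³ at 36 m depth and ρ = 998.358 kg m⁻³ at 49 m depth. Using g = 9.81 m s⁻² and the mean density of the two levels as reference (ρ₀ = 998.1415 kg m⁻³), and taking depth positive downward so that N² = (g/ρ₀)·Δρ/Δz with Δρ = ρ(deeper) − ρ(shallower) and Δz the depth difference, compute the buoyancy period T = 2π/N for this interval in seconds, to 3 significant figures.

Δρ = 998.358 − 997.925 = 0.433 kg m⁻³ over Δz = 49 − 36 = 13 m.
N² = (9.81/998.1415) × (0.433/13) = 3.2736 × 10⁻⁴ s⁻².
N = √(3.2736 × 10⁻⁴) = 0.018093 rad s⁻¹, so T = 2π/N = 347.27 s ≈ 347 s.
A positive N² confirms static stability across the interval.

347 s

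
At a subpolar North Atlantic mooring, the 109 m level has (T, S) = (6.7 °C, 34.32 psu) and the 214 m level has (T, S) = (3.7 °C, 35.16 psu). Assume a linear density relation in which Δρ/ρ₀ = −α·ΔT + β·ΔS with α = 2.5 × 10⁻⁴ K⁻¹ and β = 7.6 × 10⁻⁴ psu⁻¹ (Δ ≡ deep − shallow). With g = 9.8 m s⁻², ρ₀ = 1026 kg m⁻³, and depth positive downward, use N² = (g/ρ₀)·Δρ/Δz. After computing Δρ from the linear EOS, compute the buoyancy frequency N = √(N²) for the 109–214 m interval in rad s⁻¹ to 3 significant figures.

ΔT = -3.0 K, ΔS = +0.84 psu (deep − shallow).
Δρ/ρ₀ = −αΔT + βΔS = 7.50 × 10⁻⁴ + 6.384 × 10⁻⁴ = 1.3884 × 10⁻³, so Δρ ≈ 1.424 kg m⁻³.
N² = (g/ρ₀)·Δρ/Δz = g·(Δρ/ρ₀)/Δz = 9.8 × 1.3884 × 10⁻³ / 105 = 1.2958 × 10⁻⁴ s⁻².
N = √(1.2958 × 10⁻⁴) = 0.011383 rad s⁻¹ ≈ 0.0114 rad s⁻¹.

0.0114 rad s⁻¹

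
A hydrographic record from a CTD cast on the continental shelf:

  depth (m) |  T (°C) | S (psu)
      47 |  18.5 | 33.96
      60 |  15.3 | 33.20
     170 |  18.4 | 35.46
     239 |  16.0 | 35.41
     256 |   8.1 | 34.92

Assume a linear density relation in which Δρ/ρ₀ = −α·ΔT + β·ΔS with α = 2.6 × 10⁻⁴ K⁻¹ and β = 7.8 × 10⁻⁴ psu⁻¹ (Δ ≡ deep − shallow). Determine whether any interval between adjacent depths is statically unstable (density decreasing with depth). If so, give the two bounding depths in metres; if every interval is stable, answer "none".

none

Evaluate Δρ/ρ₀ = −αΔT + βΔS across each adjacent pair:
  47–60 m: −αΔT+βΔS = −(2.6 × 10⁻⁴)(-3.2)+(7.8 × 10⁻⁴)(-0.76) = 2.4 × 10⁻⁴ → stable
  60–170 m: −αΔT+βΔS = −(2.6 × 10⁻⁴)(+3.1)+(7.8 × 10⁻⁴)(+2.26) = 9.6 × 10⁻⁴ → stable
  170–239 m: −αΔT+βΔS = −(2.6 × 10⁻⁴)(-2.4)+(7.8 × 10⁻⁴)(-0.05) = 5.8 × 10⁻⁴ → stable
  239–256 m: −αΔT+βΔS = −(2.6 × 10⁻⁴)(-7.9)+(7.8 × 10⁻⁴)(-0.49) = 1.7 × 10⁻³ → stable
Every interval has Δρ > 0: the column is stably stratified throughout.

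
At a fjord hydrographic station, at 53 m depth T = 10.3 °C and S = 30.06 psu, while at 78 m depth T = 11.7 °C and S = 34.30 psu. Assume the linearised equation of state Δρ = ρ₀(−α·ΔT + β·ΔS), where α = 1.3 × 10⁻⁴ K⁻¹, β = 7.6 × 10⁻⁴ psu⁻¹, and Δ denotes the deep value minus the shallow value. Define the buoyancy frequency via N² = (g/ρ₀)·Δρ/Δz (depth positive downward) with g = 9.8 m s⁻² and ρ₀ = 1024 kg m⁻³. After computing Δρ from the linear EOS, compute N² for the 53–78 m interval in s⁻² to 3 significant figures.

1.19 × 10⁻³ s⁻²

ΔT = +1.4 K, ΔS = +4.24 psu (deep − shallow).
Δρ/ρ₀ = −αΔT + βΔS = -1.82 × 10⁻⁴ + 3.2224 × 10⁻³ = 3.0404 × 10⁻³, so Δρ ≈ 3.113 kg m⁻³.
N² = (g/ρ₀)·Δρ/Δz = g·(Δρ/ρ₀)/Δz = 9.8 × 3.0404 × 10⁻³ / 25 = 1.1918 × 10⁻³ s⁻² ≈ 1.19 × 10⁻³ s⁻².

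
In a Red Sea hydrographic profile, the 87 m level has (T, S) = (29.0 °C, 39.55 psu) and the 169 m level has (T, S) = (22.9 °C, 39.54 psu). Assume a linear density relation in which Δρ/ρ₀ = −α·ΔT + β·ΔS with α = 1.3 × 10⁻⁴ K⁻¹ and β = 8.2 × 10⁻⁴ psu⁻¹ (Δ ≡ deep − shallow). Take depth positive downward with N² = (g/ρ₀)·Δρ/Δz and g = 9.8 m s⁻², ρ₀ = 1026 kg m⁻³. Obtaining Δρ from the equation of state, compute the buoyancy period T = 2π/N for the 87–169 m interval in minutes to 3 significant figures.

10.8 min

ΔT = -6.1 K, ΔS = -0.01 psu (deep − shallow).
Δρ/ρ₀ = −αΔT + βΔS = 7.93 × 10⁻⁴ − 8.20 × 10⁻⁶ = 7.848 × 10⁻⁴, so Δρ ≈ 0.8052 kg m⁻³.
N² = (g/ρ₀)·Δρ/Δz = g·(Δρ/ρ₀)/Δz = 9.8 × 7.848 × 10⁻⁴ / 82 = 9.3793 × 10⁻⁵ s⁻².
N = √(9.3793 × 10⁻⁵) = 9.6847 × 10⁻³ rad s⁻¹ → T = 2π/N = 648.77 s = 10.813 min ≈ 10.8 min.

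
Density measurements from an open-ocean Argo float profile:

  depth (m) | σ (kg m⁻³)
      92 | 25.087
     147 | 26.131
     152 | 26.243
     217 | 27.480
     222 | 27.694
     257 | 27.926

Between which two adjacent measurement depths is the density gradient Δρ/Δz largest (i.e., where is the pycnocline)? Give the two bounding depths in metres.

Compute the density gradient over each adjacent pair:
  92–147 m: Δρ/Δz = 1.044/55 = 0.019 kg m⁻⁴
  147–152 m: Δρ/Δz = 0.112/5 = 0.022 kg m⁻⁴
  152–217 m: Δρ/Δz = 1.237/65 = 0.019 kg m⁻⁴
  217–222 m: Δρ/Δz = 0.214/5 = 0.043 kg m⁻⁴
  222–257 m: Δρ/Δz = 0.232/35 = 6.6 × 10⁻³ kg m⁻⁴
The largest gradient is in the 217–222 m interval — the pycnocline.

217–222 m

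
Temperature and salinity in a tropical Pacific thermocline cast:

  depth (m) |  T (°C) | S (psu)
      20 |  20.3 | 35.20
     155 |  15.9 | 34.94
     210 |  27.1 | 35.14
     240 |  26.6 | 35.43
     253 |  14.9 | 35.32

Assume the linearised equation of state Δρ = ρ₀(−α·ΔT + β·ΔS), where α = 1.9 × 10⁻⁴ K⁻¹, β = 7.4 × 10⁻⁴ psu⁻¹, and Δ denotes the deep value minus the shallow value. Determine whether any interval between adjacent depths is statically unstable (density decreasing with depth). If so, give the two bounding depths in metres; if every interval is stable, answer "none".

Evaluate Δρ/ρ₀ = −αΔT + βΔS across each adjacent pair:
  20–155 m: −αΔT+βΔS = −(1.9 × 10⁻⁴)(-4.4)+(7.4 × 10⁻⁴)(-0.26) = 6.4 × 10⁻⁴ → stable
  155–210 m: −αΔT+βΔS = −(1.9 × 10⁻⁴)(+11.2)+(7.4 × 10⁻⁴)(+0.20) = -2.0 × 10⁻³ → UNSTABLE
  210–240 m: −αΔT+βΔS = −(1.9 × 10⁻⁴)(-0.5)+(7.4 × 10⁻⁴)(+0.29) = 3.1 × 10⁻⁴ → stable
  240–253 m: −αΔT+βΔS = −(1.9 × 10⁻⁴)(-11.7)+(7.4 × 10⁻⁴)(-0.11) = 2.1 × 10⁻³ → stable
The 155–210 m interval has Δρ < 0: lighter water underlies denser water.

155–210 m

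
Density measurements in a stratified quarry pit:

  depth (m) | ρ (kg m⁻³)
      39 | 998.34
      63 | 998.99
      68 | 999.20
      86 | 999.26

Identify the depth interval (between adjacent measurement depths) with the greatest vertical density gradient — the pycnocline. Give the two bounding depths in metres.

63–68 m

Compute the density gradient over each adjacent pair:
  39–63 m: Δρ/Δz = 0.65/24 = 0.027 kg m⁻⁴
  63–68 m: Δρ/Δz = 0.21/5 = 0.042 kg m⁻⁴
  68–86 m: Δρ/Δz = 0.06/18 = 3.3 × 10⁻³ kg m⁻⁴
The largest gradient is in the 63–68 m interval — the pycnocline.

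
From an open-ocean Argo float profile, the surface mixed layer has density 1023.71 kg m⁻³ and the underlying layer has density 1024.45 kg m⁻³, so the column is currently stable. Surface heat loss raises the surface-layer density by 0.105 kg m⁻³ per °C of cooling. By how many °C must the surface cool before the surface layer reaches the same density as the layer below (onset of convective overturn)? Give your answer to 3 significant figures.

Density deficit of the surface layer: 1024.45 − 1023.71 = 0.74 kg m⁻³.
Required change = 0.74 / 0.105 = 7.05 °C.

7.05 °C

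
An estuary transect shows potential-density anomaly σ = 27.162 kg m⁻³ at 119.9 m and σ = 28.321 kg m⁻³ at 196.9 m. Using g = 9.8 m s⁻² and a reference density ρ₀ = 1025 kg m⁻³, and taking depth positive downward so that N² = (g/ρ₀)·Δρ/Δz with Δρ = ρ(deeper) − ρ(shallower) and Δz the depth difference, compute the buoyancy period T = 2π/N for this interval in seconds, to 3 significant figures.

524 s

Δρ = 1028.321 − 1027.162 = 1.159 kg m⁻³ over Δz = 196.9 − 119.9 = 77 m.
N² = (9.8/1025) × (1.159/77) = 1.4391 × 10⁻⁴ s⁻².
N = √(1.4391 × 10⁻⁴) = 0.011996 rad s⁻¹, so T = 2π/N = 523.77 s ≈ 524 s.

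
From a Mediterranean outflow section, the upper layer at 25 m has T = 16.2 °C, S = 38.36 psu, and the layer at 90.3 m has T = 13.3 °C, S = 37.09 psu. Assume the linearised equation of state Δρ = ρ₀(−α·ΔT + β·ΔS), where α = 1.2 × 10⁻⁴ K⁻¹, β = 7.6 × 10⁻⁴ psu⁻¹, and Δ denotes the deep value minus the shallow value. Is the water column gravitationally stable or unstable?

unstable

ΔT = 13.3 − 16.2 = -2.9 K and ΔS = 37.09 − 38.36 = -1.27 psu (deep − shallow).
−αΔT = 3.48 × 10⁻⁴; βΔS = -9.652 × 10⁻⁴; sum Δρ/ρ₀ = -6.172 × 10⁻⁴.
Δρ/ρ₀ < 0, so Δρ < 0: deeper water is lighter → statically unstable; the column would overturn.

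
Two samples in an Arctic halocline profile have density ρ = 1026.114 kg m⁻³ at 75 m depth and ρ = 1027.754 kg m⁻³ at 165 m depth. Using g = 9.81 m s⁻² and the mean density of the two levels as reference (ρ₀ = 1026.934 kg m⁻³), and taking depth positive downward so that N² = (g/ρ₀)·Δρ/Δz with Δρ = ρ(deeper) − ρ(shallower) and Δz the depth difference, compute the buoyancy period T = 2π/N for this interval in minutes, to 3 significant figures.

Δρ = 1027.754 − 1026.114 = 1.640 kg m⁻³ over Δz = 165 − 75 = 90 m.
N² = (9.81/1026.934) × (1.640/90) = 1.7407 × 10⁻⁴ s⁻².
N = √(1.7407 × 10⁻⁴) = 0.013194 rad s⁻¹, so T = 2π/N = 476.22 s = 7.9370 min ≈ 7.94 min.

7.94 min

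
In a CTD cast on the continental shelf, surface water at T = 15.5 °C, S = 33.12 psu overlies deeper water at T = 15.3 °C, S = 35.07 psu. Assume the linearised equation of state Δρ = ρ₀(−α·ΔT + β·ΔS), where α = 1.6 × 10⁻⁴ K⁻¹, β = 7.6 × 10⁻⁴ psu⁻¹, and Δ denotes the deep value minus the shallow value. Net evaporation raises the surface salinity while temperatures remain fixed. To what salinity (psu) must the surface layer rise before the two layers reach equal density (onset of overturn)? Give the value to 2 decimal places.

35.11 psu

Neutral buoyancy requires −α(T_deep − T_surf) + β(S_deep − S_surf′) = 0.
S_surf′ = S_deep − (α/β)·ΔT = 35.07 − (1.6 × 10⁻⁴/7.6 × 10⁻⁴)·(-0.2) = 35.1121 psu.
Increase required: 35.1121 − 33.12 = 1.9921 psu.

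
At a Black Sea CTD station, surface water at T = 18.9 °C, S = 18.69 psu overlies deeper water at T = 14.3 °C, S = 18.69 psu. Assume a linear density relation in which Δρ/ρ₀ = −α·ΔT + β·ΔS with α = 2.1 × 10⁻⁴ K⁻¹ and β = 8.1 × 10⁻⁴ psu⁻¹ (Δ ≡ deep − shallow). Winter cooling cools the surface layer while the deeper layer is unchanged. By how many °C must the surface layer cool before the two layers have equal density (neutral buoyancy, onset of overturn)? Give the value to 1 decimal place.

4.6 °C

Neutral buoyancy requires Δρ = 0, i.e. −α(T_deep − T_surf′) + β(S_deep − S_surf) = 0.
T_surf′ = T_deep − (β/α)·ΔS = 14.3 − (8.1 × 10⁻⁴/2.1 × 10⁻⁴)·(+0.00) = 14.300 °C.
Cooling required: 18.9 − (14.300) = 4.600 °C.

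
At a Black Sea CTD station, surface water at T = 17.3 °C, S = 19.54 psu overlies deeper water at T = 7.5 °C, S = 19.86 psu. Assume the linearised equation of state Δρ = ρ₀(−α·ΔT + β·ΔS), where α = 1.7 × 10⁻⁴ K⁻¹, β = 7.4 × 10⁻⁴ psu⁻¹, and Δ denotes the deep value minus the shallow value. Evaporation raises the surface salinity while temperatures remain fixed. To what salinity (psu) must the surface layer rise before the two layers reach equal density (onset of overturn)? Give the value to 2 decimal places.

22.11 psu

Neutral buoyancy requires −α(T_deep − T_surf) + β(S_deep − S_surf′) = 0.
S_surf′ = S_deep − (α/β)·ΔT = 19.86 − (1.7 × 10⁻⁴/7.4 × 10⁻⁴)·(-9.8) = 22.1114 psu.
Increase required: 22.1114 − 19.54 = 2.5714 psu.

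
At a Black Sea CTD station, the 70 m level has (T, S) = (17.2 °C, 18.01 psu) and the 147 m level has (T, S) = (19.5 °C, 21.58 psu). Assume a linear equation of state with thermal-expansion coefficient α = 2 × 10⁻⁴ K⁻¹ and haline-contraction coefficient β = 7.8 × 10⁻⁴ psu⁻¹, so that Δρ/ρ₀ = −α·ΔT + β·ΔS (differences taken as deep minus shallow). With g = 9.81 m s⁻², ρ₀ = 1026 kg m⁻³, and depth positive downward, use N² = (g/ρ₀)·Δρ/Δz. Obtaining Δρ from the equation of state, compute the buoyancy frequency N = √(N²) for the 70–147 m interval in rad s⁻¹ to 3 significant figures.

ΔT = +2.3 K, ΔS = +3.57 psu (deep − shallow).
Δρ/ρ₀ = −αΔT + βΔS = -4.60 × 10⁻⁴ + 2.7846 × 10⁻³ = 2.3246 × 10⁻³, so Δρ ≈ 2.385 kg m⁻³.
N² = (g/ρ₀)·Δρ/Δz = g·(Δρ/ρ₀)/Δz = 9.81 × 2.3246 × 10⁻³ / 77 = 2.9616 × 10⁻⁴ s⁻².
N = √(2.9616 × 10⁻⁴) = 0.017209 rad s⁻¹ ≈ 0.0172 rad s⁻¹.

0.0172 rad s⁻¹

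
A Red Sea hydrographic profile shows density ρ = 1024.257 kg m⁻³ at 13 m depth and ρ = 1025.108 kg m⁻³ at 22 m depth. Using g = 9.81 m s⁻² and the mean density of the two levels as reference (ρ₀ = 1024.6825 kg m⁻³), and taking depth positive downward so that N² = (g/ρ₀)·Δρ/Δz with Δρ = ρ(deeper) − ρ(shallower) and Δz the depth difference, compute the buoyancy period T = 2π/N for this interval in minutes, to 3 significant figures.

3.48 min

Δρ = 1025.108 − 1024.257 = 0.851 kg m⁻³ over Δz = 22 − 13 = 9 m.
N² = (9.81/1024.6825) × (0.851/9) = 9.0525 × 10⁻⁴ s⁻².
N = √(9.0525 × 10⁻⁴) = 0.030087 rad s⁻¹, so T = 2π/N = 208.83 s = 3.4805 min ≈ 3.48 min.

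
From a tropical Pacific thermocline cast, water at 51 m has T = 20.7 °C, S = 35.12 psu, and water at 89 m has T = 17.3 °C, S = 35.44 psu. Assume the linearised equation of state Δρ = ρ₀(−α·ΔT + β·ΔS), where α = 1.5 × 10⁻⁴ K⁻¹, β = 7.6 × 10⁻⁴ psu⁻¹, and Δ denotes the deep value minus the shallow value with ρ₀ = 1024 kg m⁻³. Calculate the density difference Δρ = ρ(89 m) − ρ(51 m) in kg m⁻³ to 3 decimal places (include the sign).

ΔT = -3.4 K, ΔS = +0.32 psu (deep − shallow).
Δρ/ρ₀ = −(1.5 × 10⁻⁴)(-3.4) + (7.6 × 10⁻⁴)(+0.32) = 7.532 × 10⁻⁴.
Δρ = 1024 × (7.532 × 10⁻⁴) = +0.771 kg m⁻³.
Positive Δρ: denser below, stable.

+0.771 kg m⁻³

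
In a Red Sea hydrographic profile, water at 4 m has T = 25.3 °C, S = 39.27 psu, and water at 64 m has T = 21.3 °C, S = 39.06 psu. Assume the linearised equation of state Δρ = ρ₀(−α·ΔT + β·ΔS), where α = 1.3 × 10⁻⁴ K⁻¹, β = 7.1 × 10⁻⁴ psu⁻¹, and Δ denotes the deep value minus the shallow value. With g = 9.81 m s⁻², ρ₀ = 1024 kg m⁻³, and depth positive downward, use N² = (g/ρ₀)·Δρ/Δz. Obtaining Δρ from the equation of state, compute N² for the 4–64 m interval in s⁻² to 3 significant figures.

6.06 × 10⁻⁵ s⁻²

ΔT = -4.0 K, ΔS = -0.21 psu (deep − shallow).
Δρ/ρ₀ = −αΔT + βΔS = 5.20 × 10⁻⁴ − 1.491 × 10⁻⁴ = 3.709 × 10⁻⁴, so Δρ ≈ 0.3798 kg m⁻³.
N² = (g/ρ₀)·Δρ/Δz = g·(Δρ/ρ₀)/Δz = 9.81 × 3.709 × 10⁻⁴ / 60 = 6.0642 × 10⁻⁵ s⁻² ≈ 6.06 × 10⁻⁵ s⁻².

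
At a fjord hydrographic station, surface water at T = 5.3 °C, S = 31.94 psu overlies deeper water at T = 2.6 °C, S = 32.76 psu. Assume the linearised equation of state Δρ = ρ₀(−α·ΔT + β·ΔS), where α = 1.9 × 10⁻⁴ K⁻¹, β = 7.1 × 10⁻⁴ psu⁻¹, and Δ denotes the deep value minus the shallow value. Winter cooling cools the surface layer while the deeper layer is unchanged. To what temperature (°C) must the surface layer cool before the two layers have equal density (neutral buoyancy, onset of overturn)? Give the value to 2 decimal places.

Neutral buoyancy requires Δρ = 0, i.e. −α(T_deep − T_surf′) + β(S_deep − S_surf) = 0.
T_surf′ = T_deep − (β/α)·ΔS = 2.6 − (7.1 × 10⁻⁴/1.9 × 10⁻⁴)·(+0.82) = -0.4642 °C.
Cooling required: 5.3 − (-0.4642) = 5.7642 °C.

-0.46 °C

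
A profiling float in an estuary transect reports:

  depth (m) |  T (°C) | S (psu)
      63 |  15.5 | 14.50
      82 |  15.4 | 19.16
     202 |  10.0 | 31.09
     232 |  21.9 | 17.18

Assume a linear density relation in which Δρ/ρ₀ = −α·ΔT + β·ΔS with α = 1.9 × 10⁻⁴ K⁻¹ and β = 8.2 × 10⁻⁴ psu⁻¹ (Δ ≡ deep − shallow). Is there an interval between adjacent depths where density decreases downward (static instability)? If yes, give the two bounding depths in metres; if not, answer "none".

Evaluate Δρ/ρ₀ = −αΔT + βΔS across each adjacent pair:
  63–82 m: −αΔT+βΔS = −(1.9 × 10⁻⁴)(-0.1)+(8.2 × 10⁻⁴)(+4.66) = 3.8 × 10⁻³ → stable
  82–202 m: −αΔT+βΔS = −(1.9 × 10⁻⁴)(-5.4)+(8.2 × 10⁻⁴)(+11.93) = 0.011 → stable
  202–232 m: −αΔT+βΔS = −(1.9 × 10⁻⁴)(+11.9)+(8.2 × 10⁻⁴)(-13.91) = -0.014 → UNSTABLE
The 202–232 m interval has Δρ < 0: lighter water underlies denser water.

202–232 m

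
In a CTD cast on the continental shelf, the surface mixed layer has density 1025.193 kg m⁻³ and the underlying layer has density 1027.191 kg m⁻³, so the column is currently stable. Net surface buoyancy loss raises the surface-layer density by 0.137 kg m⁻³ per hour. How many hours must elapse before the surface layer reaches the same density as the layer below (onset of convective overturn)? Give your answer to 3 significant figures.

14.6 hours

Density deficit of the surface layer: 1027.191 − 1025.193 = 1.998 kg m⁻³.
Required change = 1.998 / 0.137 = 14.6 hours.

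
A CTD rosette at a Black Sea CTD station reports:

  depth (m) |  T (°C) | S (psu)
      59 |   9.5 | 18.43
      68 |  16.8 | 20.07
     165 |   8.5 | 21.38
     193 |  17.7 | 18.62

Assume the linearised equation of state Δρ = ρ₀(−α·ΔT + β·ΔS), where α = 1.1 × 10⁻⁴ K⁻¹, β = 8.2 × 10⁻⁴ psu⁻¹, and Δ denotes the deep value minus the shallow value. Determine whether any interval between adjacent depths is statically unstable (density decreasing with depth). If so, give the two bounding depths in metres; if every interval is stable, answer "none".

Evaluate Δρ/ρ₀ = −αΔT + βΔS across each adjacent pair:
  59–68 m: −αΔT+βΔS = −(1.1 × 10⁻⁴)(+7.3)+(8.2 × 10⁻⁴)(+1.64) = 5.4 × 10⁻⁴ → stable
  68–165 m: −αΔT+βΔS = −(1.1 × 10⁻⁴)(-8.3)+(8.2 × 10⁻⁴)(+1.31) = 2.0 × 10⁻³ → stable
  165–193 m: −αΔT+βΔS = −(1.1 × 10⁻⁴)(+9.2)+(8.2 × 10⁻⁴)(-2.76) = -3.3 × 10⁻³ → UNSTABLE
The 165–193 m interval has Δρ < 0: lighter water underlies denser water.

165–193 m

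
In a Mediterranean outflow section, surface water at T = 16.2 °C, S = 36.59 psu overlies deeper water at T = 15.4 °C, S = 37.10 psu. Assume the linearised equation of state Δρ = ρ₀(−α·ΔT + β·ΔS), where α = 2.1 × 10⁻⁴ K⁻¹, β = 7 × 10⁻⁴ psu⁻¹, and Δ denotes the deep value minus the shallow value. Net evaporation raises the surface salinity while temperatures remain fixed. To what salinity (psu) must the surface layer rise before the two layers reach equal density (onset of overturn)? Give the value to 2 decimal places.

37.34 psu

Neutral buoyancy requires −α(T_deep − T_surf) + β(S_deep − S_surf′) = 0.
S_surf′ = S_deep − (α/β)·ΔT = 37.10 − (2.1 × 10⁻⁴/7 × 10⁻⁴)·(-0.8) = 37.3400 psu.
Increase required: 37.3400 − 36.59 = 0.7500 psu.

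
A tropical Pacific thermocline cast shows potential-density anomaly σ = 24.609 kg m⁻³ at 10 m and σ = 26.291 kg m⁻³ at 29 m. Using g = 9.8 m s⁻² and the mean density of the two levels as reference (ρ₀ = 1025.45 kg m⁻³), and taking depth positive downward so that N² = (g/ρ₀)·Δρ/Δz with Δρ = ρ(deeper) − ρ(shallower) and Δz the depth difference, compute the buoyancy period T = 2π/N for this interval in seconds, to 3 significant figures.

216 s

Δρ = 1026.291 − 1024.609 = 1.682 kg m⁻³ over Δz = 29 − 10 = 19 m.
N² = (9.8/1025.45) × (1.682/19) = 8.4603 × 10⁻⁴ s⁻².
N = √(8.4603 × 10⁻⁴) = 0.029087 rad s⁻¹, so T = 2π/N = 216.01 s ≈ 216 s.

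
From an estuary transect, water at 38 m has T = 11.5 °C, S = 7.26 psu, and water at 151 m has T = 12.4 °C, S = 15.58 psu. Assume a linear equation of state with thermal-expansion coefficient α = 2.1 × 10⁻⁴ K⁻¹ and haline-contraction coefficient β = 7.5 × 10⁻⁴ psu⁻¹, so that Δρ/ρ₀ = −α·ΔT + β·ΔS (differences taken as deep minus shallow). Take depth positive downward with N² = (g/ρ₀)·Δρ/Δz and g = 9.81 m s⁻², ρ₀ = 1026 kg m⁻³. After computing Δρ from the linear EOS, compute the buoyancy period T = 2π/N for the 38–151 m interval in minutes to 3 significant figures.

ΔT = +0.9 K, ΔS = +8.32 psu (deep − shallow).
Δρ/ρ₀ = −αΔT + βΔS = -1.89 × 10⁻⁴ + 6.24 × 10⁻³ = 6.051 × 10⁻³, so Δρ ≈ 6.208 kg m⁻³.
N² = (g/ρ₀)·Δρ/Δz = g·(Δρ/ρ₀)/Δz = 9.81 × 6.051 × 10⁻³ / 113 = 5.2531 × 10⁻⁴ s⁻².
N = √(5.2531 × 10⁻⁴) = 0.022920 rad s⁻¹ → T = 2π/N = 274.14 s = 4.5690 min ≈ 4.57 min.

4.57 min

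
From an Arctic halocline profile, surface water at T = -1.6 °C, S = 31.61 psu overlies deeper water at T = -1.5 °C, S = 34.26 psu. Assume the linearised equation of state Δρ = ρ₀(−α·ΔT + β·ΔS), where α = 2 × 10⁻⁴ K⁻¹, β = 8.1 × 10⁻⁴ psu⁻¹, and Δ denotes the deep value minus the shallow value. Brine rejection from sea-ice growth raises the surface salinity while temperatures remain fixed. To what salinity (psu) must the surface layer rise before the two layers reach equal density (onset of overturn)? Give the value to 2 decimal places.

Neutral buoyancy requires −α(T_deep − T_surf) + β(S_deep − S_surf′) = 0.
S_surf′ = S_deep − (α/β)·ΔT = 34.26 − (2 × 10⁻⁴/8.1 × 10⁻⁴)·(+0.1) = 34.2353 psu.
Increase required: 34.2353 − 31.61 = 2.6253 psu.

34.24 psu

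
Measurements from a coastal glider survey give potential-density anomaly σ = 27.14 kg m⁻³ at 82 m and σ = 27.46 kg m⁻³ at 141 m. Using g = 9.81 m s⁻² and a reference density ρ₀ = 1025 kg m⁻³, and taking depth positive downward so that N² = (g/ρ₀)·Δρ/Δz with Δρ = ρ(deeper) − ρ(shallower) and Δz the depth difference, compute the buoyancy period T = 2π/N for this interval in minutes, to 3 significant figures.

Δρ = 1027.46 − 1027.14 = 0.32 kg m⁻³ over Δz = 141 − 82 = 59 m.
N² = (9.81/1025) × (0.32/59) = 5.1909 × 10⁻⁵ s⁻².
N = √(5.1909 × 10⁻⁵) = 7.2048 × 10⁻³ rad s⁻¹, so T = 2π/N = 872.08 s = 14.535 min ≈ 14.5 min.

14.5 min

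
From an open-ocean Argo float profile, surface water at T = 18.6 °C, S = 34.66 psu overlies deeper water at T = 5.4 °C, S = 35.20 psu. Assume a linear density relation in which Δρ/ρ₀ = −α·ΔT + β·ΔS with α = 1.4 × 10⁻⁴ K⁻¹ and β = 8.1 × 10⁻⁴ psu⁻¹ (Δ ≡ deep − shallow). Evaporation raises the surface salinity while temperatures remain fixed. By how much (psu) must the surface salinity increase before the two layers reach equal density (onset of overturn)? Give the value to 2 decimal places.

Neutral buoyancy requires −α(T_deep − T_surf) + β(S_deep − S_surf′) = 0.
S_surf′ = S_deep − (α/β)·ΔT = 35.20 − (1.4 × 10⁻⁴/8.1 × 10⁻⁴)·(-13.2) = 37.4815 psu.
Increase required: 37.4815 − 34.66 = 2.8215 psu.

2.82 psu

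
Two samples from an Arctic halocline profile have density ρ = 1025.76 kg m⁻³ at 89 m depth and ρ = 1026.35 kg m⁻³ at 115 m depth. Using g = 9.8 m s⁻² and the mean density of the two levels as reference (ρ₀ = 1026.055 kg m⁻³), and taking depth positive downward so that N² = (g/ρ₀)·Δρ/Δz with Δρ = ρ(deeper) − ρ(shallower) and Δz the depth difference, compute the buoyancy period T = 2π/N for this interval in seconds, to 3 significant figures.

427 s

Δρ = 1026.35 − 1025.76 = 0.59 kg m⁻³ over Δz = 115 − 89 = 26 m.
N² = (9.8/1026.055) × (0.59/26) = 2.1674 × 10⁻⁴ s⁻².
N = √(2.1674 × 10⁻⁴) = 0.014722 rad s⁻¹, so T = 2π/N = 426.79 s ≈ 427 s.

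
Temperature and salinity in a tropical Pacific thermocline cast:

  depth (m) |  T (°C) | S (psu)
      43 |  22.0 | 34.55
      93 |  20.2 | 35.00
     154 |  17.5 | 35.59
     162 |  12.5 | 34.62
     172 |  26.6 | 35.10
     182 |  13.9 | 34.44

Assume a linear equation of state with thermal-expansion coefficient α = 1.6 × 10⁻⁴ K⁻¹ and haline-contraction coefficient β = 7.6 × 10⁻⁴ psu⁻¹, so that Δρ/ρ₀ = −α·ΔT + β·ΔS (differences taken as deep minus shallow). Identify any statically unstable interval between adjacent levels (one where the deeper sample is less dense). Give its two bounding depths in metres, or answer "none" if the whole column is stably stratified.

162–172 m

Evaluate Δρ/ρ₀ = −αΔT + βΔS across each adjacent pair:
  43–93 m: −αΔT+βΔS = −(1.6 × 10⁻⁴)(-1.8)+(7.6 × 10⁻⁴)(+0.45) = 6.3 × 10⁻⁴ → stable
  93–154 m: −αΔT+βΔS = −(1.6 × 10⁻⁴)(-2.7)+(7.6 × 10⁻⁴)(+0.59) = 8.8 × 10⁻⁴ → stable
  154–162 m: −αΔT+βΔS = −(1.6 × 10⁻⁴)(-5.0)+(7.6 × 10⁻⁴)(-0.97) = 6.3 × 10⁻⁵ → stable
  162–172 m: −αΔT+βΔS = −(1.6 × 10⁻⁴)(+14.1)+(7.6 × 10⁻⁴)(+0.48) = -1.9 × 10⁻³ → UNSTABLE
  172–182 m: −αΔT+βΔS = −(1.6 × 10⁻⁴)(-12.7)+(7.6 × 10⁻⁴)(-0.66) = 1.5 × 10⁻³ → stable
The 162–172 m interval has Δρ < 0: lighter water underlies denser water.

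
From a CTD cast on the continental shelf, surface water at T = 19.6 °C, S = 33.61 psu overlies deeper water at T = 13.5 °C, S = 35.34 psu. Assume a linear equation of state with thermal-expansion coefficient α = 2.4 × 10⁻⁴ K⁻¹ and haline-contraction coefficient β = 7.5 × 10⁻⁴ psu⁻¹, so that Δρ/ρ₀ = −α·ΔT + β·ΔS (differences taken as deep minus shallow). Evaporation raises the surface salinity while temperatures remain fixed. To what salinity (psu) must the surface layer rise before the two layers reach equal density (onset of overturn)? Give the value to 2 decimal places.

37.29 psu

Neutral buoyancy requires −α(T_deep − T_surf) + β(S_deep − S_surf′) = 0.
S_surf′ = S_deep − (α/β)·ΔT = 35.34 − (2.4 × 10⁻⁴/7.5 × 10⁻⁴)·(-6.1) = 37.2920 psu.
Increase required: 37.2920 − 33.61 = 3.6820 psu.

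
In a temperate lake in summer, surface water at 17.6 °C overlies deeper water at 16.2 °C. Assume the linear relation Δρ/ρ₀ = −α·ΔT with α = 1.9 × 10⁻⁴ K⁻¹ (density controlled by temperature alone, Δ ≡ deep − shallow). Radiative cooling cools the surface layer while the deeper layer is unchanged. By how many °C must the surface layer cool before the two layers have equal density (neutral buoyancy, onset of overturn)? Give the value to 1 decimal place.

1.4 °C

With temperature the only control, equal density requires T_surf′ = T_deep.
T_surf′ = 16.2 °C.
Cooling required: 17.6 − 16.2 = 1.4 °C.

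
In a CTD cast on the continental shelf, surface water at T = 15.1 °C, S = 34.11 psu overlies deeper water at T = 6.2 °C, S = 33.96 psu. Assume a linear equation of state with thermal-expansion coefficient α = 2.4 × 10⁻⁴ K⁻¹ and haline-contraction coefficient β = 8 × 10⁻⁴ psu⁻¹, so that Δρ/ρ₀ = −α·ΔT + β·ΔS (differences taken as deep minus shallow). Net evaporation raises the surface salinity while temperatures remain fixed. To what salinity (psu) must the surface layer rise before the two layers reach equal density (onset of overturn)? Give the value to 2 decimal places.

Neutral buoyancy requires −α(T_deep − T_surf) + β(S_deep − S_surf′) = 0.
S_surf′ = S_deep − (α/β)·ΔT = 33.96 − (2.4 × 10⁻⁴/8 × 10⁻⁴)·(-8.9) = 36.6300 psu.
Increase required: 36.6300 − 34.11 = 2.5200 psu.

36.63 psu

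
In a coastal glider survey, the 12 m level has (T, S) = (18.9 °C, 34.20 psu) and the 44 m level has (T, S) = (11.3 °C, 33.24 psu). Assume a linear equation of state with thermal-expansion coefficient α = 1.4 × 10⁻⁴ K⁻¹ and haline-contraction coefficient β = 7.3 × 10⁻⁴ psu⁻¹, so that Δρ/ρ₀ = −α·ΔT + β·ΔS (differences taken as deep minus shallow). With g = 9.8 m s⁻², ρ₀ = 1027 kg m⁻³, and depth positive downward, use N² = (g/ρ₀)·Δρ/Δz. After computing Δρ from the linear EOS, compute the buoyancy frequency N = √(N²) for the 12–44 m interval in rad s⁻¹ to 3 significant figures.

ΔT = -7.6 K, ΔS = -0.96 psu (deep − shallow).
Δρ/ρ₀ = −αΔT + βΔS = 1.064 × 10⁻³ − 7.008 × 10⁻⁴ = 3.632 × 10⁻⁴, so Δρ ≈ 0.3730 kg m⁻³.
N² = (g/ρ₀)·Δρ/Δz = g·(Δρ/ρ₀)/Δz = 9.8 × 3.632 × 10⁻⁴ / 32 = 1.1123 × 10⁻⁴ s⁻².
N = √(1.1123 × 10⁻⁴) = 0.010547 rad s⁻¹ ≈ 0.0105 rad s⁻¹.

0.0105 rad s⁻¹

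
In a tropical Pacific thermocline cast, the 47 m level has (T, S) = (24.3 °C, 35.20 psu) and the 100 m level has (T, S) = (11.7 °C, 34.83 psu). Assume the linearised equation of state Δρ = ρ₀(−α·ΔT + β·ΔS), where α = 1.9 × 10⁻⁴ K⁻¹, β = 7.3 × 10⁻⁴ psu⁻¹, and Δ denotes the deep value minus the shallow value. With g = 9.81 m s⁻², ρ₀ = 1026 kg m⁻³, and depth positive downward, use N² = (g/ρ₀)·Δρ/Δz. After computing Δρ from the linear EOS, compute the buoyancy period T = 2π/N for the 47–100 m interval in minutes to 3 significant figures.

ΔT = -12.6 K, ΔS = -0.37 psu (deep − shallow).
Δρ/ρ₀ = −αΔT + βΔS = 2.394 × 10⁻³ − 2.701 × 10⁻⁴ = 2.1239 × 10⁻³, so Δρ ≈ 2.179 kg m⁻³.
N² = (g/ρ₀)·Δρ/Δz = g·(Δρ/ρ₀)/Δz = 9.81 × 2.1239 × 10⁻³ / 53 = 3.9312 × 10⁻⁴ s⁻².
N = √(3.9312 × 10⁻⁴) = 0.019827 rad s⁻¹ → T = 2π/N = 316.90 s = 5.2817 min ≈ 5.28 min.

5.28 min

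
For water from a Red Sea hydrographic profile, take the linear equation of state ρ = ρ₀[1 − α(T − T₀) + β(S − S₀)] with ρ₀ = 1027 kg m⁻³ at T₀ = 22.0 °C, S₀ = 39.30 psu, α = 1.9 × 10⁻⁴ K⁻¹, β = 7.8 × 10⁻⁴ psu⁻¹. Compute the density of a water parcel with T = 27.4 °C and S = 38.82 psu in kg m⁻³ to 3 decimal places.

T − T₀ = +5.4 K, S − S₀ = -0.48 psu.
Bracket = 1 − α·(+5.4) + β·(-0.48) = 1 + (-1.4004 × 10⁻³) = 0.9985996.
ρ = 1027 × 0.9985996 = 1025.562 kg m⁻³.

1025.562 kg m⁻³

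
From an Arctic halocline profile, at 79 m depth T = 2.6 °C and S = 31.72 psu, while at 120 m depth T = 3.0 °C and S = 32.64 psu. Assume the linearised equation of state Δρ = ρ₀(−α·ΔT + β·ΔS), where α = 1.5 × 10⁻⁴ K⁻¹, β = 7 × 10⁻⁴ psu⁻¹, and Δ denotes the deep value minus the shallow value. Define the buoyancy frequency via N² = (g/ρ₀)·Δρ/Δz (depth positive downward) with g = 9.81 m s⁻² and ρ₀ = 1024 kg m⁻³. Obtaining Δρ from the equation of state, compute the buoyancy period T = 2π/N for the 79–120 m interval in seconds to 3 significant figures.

532 s

ΔT = +0.4 K, ΔS = +0.92 psu (deep − shallow).
Δρ/ρ₀ = −αΔT + βΔS = -6.00 × 10⁻⁵ + 6.44 × 10⁻⁴ = 5.84 × 10⁻⁴, so Δρ ≈ 0.5980 kg m⁻³.
N² = (g/ρ₀)·Δρ/Δz = g·(Δρ/ρ₀)/Δz = 9.81 × 5.84 × 10⁻⁴ / 41 = 1.3973 × 10⁻⁴ s⁻².
N = √(1.3973 × 10⁻⁴) = 0.011821 rad s⁻¹ → T = 2π/N = 531.53 s ≈ 532 s.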